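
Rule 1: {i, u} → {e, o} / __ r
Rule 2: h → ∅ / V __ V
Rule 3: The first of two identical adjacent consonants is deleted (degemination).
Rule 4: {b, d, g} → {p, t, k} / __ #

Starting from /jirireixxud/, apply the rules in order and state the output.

jerereixut

Rule 1 (pre-rhotic lowering): /i/ is a high vowel immediately before /r/, so it lowers to [e]. /i/ is a high vowel immediately before /r/, so it lowers to [e]. /jirireixxud/ → jerereixxud.
Rule 2 (intervocalic h-deletion): no segment meets the environment; /jerereixxud/ is unchanged.
Rule 3 (degemination): /xx/ is a geminate; the first /x/ deletes. /jerereixxud/ → jerereixud.
Rule 4 (final devoicing): /d/ is a voiced stop in word-final position, so it devoices to [t]. /jerereixud/ → jerereixut.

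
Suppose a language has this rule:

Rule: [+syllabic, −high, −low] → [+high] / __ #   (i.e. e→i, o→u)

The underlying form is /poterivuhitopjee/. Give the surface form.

/e/ is a mid vowel in word-final position, so it raises to [i].
Surface form: [poterivuhitopjei].

poterivuhitopjei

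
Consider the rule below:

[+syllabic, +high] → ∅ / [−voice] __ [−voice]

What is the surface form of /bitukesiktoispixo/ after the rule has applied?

bitkesktoispxo

/u/ is a high vowel flanked by voiceless consonants /t/ and /k/, so it deletes.
/i/ is a high vowel flanked by voiceless consonants /s/ and /k/, so it deletes.
/i/ is a high vowel flanked by voiceless consonants /p/ and /x/, so it deletes.
The other instances of /i/ do not occur in the required environment and remain unchanged.
Surface form: [bitkesktoispxo].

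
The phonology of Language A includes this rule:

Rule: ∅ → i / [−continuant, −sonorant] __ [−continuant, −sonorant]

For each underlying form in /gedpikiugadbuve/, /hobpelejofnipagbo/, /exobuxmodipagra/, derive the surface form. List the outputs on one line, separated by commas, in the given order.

/gedpikiugadbuve/: /d/ and /p/ form a stop–stop cluster, so [i] is inserted between them. /d/ and /b/ form a stop–stop cluster, so [i] is inserted between them. → [gedipikiugadibuve].
/hobpelejofnipagbo/: /b/ and /p/ form a stop–stop cluster, so [i] is inserted between them. /g/ and /b/ form a stop–stop cluster, so [i] is inserted between them. → [hobipelejofnipagibo].
/exobuxmodipagra/: the rule's environment is not met; surfaces unchanged as [exobuxmodipagra].

gedipikiugadibuve, hobipelejofnipagibo, exobuxmodipagra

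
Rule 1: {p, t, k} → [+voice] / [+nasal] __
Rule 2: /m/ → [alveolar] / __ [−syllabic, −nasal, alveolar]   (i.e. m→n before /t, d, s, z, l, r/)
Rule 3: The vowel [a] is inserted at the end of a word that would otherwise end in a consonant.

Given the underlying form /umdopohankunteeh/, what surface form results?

Rule 1 (post-nasal voicing): /k/ is a voiceless stop immediately after the nasal /n/, so it voices to [g]. /t/ is a voiceless stop immediately after the nasal /n/, so it voices to [d]. /umdopohankunteeh/ → umdopohangundeeh.
Rule 2 (nasal place assimilation): /m/ precedes the alveolar consonant /d/, so it assimilates in place to [n]. /umdopohangundeeh/ → undopohangundeeh.
Rule 3 (final a-epenthesis): the form ends in the consonant /h/, so [a] is inserted word-finally. /undopohangundeeh/ → undopohangundeeha.

undopohangundeeha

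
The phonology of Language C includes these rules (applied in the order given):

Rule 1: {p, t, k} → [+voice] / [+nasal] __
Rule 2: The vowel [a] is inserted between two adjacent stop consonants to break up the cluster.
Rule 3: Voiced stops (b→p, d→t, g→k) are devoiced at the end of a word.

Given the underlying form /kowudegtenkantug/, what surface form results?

kowudegatenganduk

Rule 1 (post-nasal voicing): /k/ is a voiceless stop immediately after the nasal /n/, so it voices to [g]. /t/ is a voiceless stop immediately after the nasal /n/, so it voices to [d]. /kowudegtenkantug/ → kowudegtengandug.
Rule 2 (stop-cluster a-epenthesis): /g/ and /t/ form a stop–stop cluster, so [a] is inserted between them. /kowudegtengandug/ → kowudegatengandug.
Rule 3 (final devoicing): /g/ is a voiced stop in word-final position, so it devoices to [k]. /kowudegatengandug/ → kowudegatenganduk.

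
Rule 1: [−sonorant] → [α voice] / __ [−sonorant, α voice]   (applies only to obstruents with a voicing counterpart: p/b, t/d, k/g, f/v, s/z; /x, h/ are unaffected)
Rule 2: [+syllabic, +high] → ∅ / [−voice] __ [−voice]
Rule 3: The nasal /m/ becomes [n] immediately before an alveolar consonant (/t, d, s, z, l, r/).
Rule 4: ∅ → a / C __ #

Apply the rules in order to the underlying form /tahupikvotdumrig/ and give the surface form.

Rule 1 (regressive voicing assimilation): /k/ precedes the voiced obstruent /v/, so it voices to [g] by assimilation. /t/ precedes the voiced obstruent /d/, so it voices to [d] by assimilation. /tahupikvotdumrig/ → tahupigvoddumrig.
Rule 2 (high vowel syncope): /u/ is a high vowel flanked by voiceless consonants /h/ and /p/, so it deletes. /tahupigvoddumrig/ → tahpigvoddumrig.
Rule 3 (nasal place assimilation): /m/ precedes the alveolar consonant /r/, so it assimilates in place to [n]. /tahpigvoddumrig/ → tahpigvoddunrig.
Rule 4 (final a-epenthesis): the form ends in the consonant /g/, so [a] is inserted word-finally. /tahpigvoddunrig/ → tahpigvoddunriga.

tahpigvoddunriga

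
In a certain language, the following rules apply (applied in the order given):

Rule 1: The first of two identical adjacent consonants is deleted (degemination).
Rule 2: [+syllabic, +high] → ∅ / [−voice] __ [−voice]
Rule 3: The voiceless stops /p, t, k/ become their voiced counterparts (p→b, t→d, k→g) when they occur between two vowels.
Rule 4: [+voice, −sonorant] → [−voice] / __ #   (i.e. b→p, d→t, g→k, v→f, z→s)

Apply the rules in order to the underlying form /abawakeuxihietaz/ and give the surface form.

Rule 1 (degemination): no segment meets the environment; /abawakeuxihietaz/ is unchanged.
Rule 2 (high vowel syncope): /i/ is a high vowel flanked by voiceless consonants /x/ and /h/, so it deletes. /abawakeuxihietaz/ → abawakeuxhietaz.
Rule 3 (intervocalic voicing): /k/ is a voiceless stop between vowels /a/ and /e/, so it voices to [g]. /t/ is a voiceless stop between vowels /e/ and /a/, so it voices to [d]. /abawakeuxhietaz/ → abawageuxhiedaz.
Rule 4 (final devoicing): /z/ is a voiced obstruent in word-final position, so it devoices to [s]. /abawageuxhiedaz/ → abawageuxhiedas.

abawageuxhiedas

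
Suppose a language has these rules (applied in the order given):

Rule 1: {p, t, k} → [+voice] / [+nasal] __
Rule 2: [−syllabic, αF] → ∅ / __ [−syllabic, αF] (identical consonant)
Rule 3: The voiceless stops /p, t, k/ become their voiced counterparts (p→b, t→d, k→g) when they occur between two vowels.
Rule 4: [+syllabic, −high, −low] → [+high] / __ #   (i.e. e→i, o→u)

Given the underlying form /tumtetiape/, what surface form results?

Rule 1 (post-nasal voicing): /t/ is a voiceless stop immediately after the nasal /m/, so it voices to [d]. /tumtetiape/ → tumdetiape.
Rule 2 (degemination): no segment meets the environment; /tumdetiape/ is unchanged.
Rule 3 (intervocalic voicing): /t/ is a voiceless stop between vowels /e/ and /i/, so it voices to [d]. /p/ is a voiceless stop between vowels /a/ and /e/, so it voices to [b]. /tumdetiape/ → tumdediabe.
Rule 4 (final vowel raising): /e/ is a mid vowel in word-final position, so it raises to [i]. /tumdediabe/ → tumdediabi.

tumdediabi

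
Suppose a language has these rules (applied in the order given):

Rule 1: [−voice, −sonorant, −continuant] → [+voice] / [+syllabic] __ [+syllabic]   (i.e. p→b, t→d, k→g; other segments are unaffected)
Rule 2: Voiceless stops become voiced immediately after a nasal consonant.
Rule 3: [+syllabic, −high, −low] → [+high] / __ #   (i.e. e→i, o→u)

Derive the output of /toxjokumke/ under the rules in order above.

toxjogumgi

Rule 1 (intervocalic voicing): /k/ is a voiceless stop between vowels /o/ and /u/, so it voices to [g]. /toxjokumke/ → toxjogumke.
Rule 2 (post-nasal voicing): /k/ is a voiceless stop immediately after the nasal /m/, so it voices to [g]. /toxjogumke/ → toxjogumge.
Rule 3 (final vowel raising): /e/ is a mid vowel in word-final position, so it raises to [i]. /toxjogumge/ → toxjogumgi.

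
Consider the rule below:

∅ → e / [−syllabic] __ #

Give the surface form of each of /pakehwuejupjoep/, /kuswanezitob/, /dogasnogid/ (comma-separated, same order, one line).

/pakehwuejupjoep/: the form ends in the consonant /p/, so [e] is inserted word-finally. → [pakehwuejupjoepe].
/kuswanezitob/: the form ends in the consonant /b/, so [e] is inserted word-finally. → [kuswanezitobe].
/dogasnogid/: the form ends in the consonant /d/, so [e] is inserted word-finally. → [dogasnogide].

pakehwuejupjoepe, kuswanezitobe, dogasnogide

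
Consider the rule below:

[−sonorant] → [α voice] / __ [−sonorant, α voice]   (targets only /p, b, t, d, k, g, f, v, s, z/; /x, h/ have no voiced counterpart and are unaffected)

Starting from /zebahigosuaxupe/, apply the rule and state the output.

zebahigosuaxupe

No segment of /zebahigosuaxupe/ meets the structural description of the rule, so the form surfaces unchanged.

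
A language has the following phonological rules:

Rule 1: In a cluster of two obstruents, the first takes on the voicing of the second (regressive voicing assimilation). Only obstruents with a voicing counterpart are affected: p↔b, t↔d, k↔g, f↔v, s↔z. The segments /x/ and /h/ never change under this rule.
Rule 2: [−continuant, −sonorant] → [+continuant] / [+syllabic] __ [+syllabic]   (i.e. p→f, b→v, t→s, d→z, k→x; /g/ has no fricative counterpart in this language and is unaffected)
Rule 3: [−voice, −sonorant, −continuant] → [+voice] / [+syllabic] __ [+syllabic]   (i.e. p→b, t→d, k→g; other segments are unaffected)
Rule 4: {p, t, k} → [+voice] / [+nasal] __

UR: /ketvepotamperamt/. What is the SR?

Rule 1 (regressive voicing assimilation): /t/ precedes the voiced obstruent /v/, so it voices to [d] by assimilation. /ketvepotamperamt/ → kedvepotamperamt.
Rule 2 (intervocalic spirantization): /p/ is a stop between vowels /e/ and /o/, so it spirantizes to the fricative [f]. /t/ is a stop between vowels /o/ and /a/, so it spirantizes to the fricative [s]. /kedvepotamperamt/ → kedvefosamperamt.
Rule 3 (intervocalic voicing): no segment meets the environment; /kedvefosamperamt/ is unchanged.
Rule 4 (post-nasal voicing): /p/ is a voiceless stop immediately after the nasal /m/, so it voices to [b]. /t/ is a voiceless stop immediately after the nasal /m/, so it voices to [d]. /kedvefosamperamt/ → kedvefosamberamd.

kedvefosamberamd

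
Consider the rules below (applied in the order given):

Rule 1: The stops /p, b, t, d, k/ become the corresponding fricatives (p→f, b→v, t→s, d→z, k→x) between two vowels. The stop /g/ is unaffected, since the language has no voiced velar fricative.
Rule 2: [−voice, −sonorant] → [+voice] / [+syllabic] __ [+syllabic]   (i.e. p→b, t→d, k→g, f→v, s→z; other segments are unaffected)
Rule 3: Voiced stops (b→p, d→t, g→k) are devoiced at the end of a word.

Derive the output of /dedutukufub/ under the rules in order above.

dezuzuxuvup

Rule 1 (intervocalic spirantization): /d/ is a stop between vowels /e/ and /u/, so it spirantizes to the fricative [z]. /t/ is a stop between vowels /u/ and /u/, so it spirantizes to the fricative [s]. /k/ is a stop between vowels /u/ and /u/, so it spirantizes to the fricative [x]. /dedutukufub/ → dezusuxufub.
Rule 2 (intervocalic voicing): /s/ is a voiceless obstruent between vowels /u/ and /u/, so it voices to [z]. /f/ is a voiceless obstruent between vowels /u/ and /u/, so it voices to [v]. /dezusuxufub/ → dezuzuxuvub.
Rule 3 (final devoicing): /b/ is a voiced stop in word-final position, so it devoices to [p]. /dezuzuxuvub/ → dezuzuxuvup.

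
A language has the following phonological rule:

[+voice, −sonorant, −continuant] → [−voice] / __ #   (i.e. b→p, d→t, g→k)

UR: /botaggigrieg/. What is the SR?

/g/ is a voiced stop in word-final position, so it devoices to [k].
The other instances of /b/, /g/ do not occur in the required environment and remain unchanged.
Surface form: [botaggigriek].

botaggigriek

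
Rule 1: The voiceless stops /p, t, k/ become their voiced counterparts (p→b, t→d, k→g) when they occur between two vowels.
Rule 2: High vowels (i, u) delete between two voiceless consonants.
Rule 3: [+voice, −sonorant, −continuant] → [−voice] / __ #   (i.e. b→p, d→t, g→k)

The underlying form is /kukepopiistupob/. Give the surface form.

kugebobiistubop

Rule 1 (intervocalic voicing): /k/ is a voiceless stop between vowels /u/ and /e/, so it voices to [g]. /p/ is a voiceless stop between vowels /e/ and /o/, so it voices to [b]. /p/ is a voiceless stop between vowels /o/ and /i/, so it voices to [b]. /p/ is a voiceless stop between vowels /u/ and /o/, so it voices to [b]. /kukepopiistupob/ → kugebobiistubob.
Rule 2 (high vowel syncope): no segment meets the environment; /kugebobiistubob/ is unchanged.
Rule 3 (final devoicing): /b/ is a voiced stop in word-final position, so it devoices to [p]. /kugebobiistubob/ → kugebobiistubop.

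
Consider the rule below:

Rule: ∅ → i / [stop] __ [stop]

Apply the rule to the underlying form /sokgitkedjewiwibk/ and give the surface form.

sokigitikedjewiwibik

/k/ and /g/ form a stop–stop cluster, so [i] is inserted between them.
/t/ and /k/ form a stop–stop cluster, so [i] is inserted between them.
/b/ and /k/ form a stop–stop cluster, so [i] is inserted between them.
Surface form: [sokigitikedjewiwibik].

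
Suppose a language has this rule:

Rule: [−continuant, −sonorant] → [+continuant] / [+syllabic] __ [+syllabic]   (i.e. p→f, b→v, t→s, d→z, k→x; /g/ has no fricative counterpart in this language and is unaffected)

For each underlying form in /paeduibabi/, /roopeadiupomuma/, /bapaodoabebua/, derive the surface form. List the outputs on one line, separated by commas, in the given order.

paezuivavi, roofeaziufomuma, bafaozoavevua

/paeduibabi/: /d/ is a stop between vowels /e/ and /u/, so it spirantizes to the fricative [z]. /b/ is a stop between vowels /i/ and /a/, so it spirantizes to the fricative [v]. /b/ is a stop between vowels /a/ and /i/, so it spirantizes to the fricative [v]. → [paezuivavi].
/roopeadiupomuma/: /p/ is a stop between vowels /o/ and /e/, so it spirantizes to the fricative [f]. /d/ is a stop between vowels /a/ and /i/, so it spirantizes to the fricative [z]. /p/ is a stop between vowels /u/ and /o/, so it spirantizes to the fricative [f]. → [roofeaziufomuma].
/bapaodoabebua/: /p/ is a stop between vowels /a/ and /a/, so it spirantizes to the fricative [f]. /d/ is a stop between vowels /o/ and /o/, so it spirantizes to the fricative [z]. /b/ is a stop between vowels /a/ and /e/, so it spirantizes to the fricative [v]. /b/ is a stop between vowels /e/ and /u/, so it spirantizes to the fricative [v]. → [bafaozoavevua].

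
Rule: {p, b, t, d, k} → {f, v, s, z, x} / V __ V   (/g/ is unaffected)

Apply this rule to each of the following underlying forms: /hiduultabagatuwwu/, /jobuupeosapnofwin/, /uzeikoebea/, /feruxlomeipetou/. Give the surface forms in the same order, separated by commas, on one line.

hizuultavagasuwwu, jovuufeosapnofwin, uzeixoevea, feruxlomeifesou

/hiduultabagatuwwu/: /d/ is a stop between vowels /i/ and /u/, so it spirantizes to the fricative [z]. /b/ is a stop between vowels /a/ and /a/, so it spirantizes to the fricative [v]. /t/ is a stop between vowels /a/ and /u/, so it spirantizes to the fricative [s]. → [hizuultavagasuwwu].
/jobuupeosapnofwin/: /b/ is a stop between vowels /o/ and /u/, so it spirantizes to the fricative [v]. /p/ is a stop between vowels /u/ and /e/, so it spirantizes to the fricative [f]. → [jovuufeosapnofwin].
/uzeikoebea/: /k/ is a stop between vowels /i/ and /o/, so it spirantizes to the fricative [x]. /b/ is a stop between vowels /e/ and /e/, so it spirantizes to the fricative [v]. → [uzeixoevea].
/feruxlomeipetou/: /p/ is a stop between vowels /i/ and /e/, so it spirantizes to the fricative [f]. /t/ is a stop between vowels /e/ and /o/, so it spirantizes to the fricative [s]. → [feruxlomeifesou].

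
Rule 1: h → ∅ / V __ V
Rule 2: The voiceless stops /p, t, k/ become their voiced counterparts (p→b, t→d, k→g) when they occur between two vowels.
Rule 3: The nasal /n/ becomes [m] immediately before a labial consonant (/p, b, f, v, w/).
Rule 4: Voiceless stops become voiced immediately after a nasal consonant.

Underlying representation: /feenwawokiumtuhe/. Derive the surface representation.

feemwawogiumdue

Rule 1 (intervocalic h-deletion): /h/ occurs between vowels /u/ and /e/, so it deletes. /feenwawokiumtuhe/ → feenwawokiumtue.
Rule 2 (intervocalic voicing): /k/ is a voiceless stop between vowels /o/ and /i/, so it voices to [g]. /feenwawokiumtue/ → feenwawogiumtue.
Rule 3 (nasal place assimilation): /n/ precedes the labial consonant /w/, so it assimilates in place to [m]. /feenwawogiumtue/ → feemwawogiumtue.
Rule 4 (post-nasal voicing): /t/ is a voiceless stop immediately after the nasal /m/, so it voices to [d]. /feemwawogiumtue/ → feemwawogiumdue.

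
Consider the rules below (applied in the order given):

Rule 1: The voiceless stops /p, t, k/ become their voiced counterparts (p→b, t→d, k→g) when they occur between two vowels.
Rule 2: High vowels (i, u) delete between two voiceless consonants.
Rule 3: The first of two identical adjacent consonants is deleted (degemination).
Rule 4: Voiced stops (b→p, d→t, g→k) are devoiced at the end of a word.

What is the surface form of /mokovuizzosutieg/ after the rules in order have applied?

mogovuizosudiek

Rule 1 (intervocalic voicing): /k/ is a voiceless stop between vowels /o/ and /o/, so it voices to [g]. /t/ is a voiceless stop between vowels /u/ and /i/, so it voices to [d]. /mokovuizzosutieg/ → mogovuizzosudieg.
Rule 2 (high vowel syncope): no segment meets the environment; /mogovuizzosudieg/ is unchanged.
Rule 3 (degemination): /zz/ is a geminate; the first /z/ deletes. /mogovuizzosudieg/ → mogovuizosudieg.
Rule 4 (final devoicing): /g/ is a voiced stop in word-final position, so it devoices to [k]. /mogovuizosudieg/ → mogovuizosudiek.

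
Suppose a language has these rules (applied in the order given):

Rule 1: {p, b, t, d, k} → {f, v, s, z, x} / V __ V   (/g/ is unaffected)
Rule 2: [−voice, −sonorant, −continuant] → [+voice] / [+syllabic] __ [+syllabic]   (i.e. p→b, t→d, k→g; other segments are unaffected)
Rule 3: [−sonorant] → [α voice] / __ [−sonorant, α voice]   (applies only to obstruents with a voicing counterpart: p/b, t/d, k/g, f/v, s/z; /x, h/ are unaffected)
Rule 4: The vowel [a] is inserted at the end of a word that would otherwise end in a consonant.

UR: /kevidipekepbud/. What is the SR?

Rule 1 (intervocalic spirantization): /d/ is a stop between vowels /i/ and /i/, so it spirantizes to the fricative [z]. /p/ is a stop between vowels /i/ and /e/, so it spirantizes to the fricative [f]. /k/ is a stop between vowels /e/ and /e/, so it spirantizes to the fricative [x]. /kevidipekepbud/ → kevizifexepbud.
Rule 2 (intervocalic voicing): no segment meets the environment; /kevizifexepbud/ is unchanged.
Rule 3 (regressive voicing assimilation): /p/ precedes the voiced obstruent /b/, so it voices to [b] by assimilation. /kevizifexepbud/ → kevizifexebbud.
Rule 4 (final a-epenthesis): the form ends in the consonant /d/, so [a] is inserted word-finally. /kevizifexebbud/ → kevizifexebbuda.

kevizifexebbuda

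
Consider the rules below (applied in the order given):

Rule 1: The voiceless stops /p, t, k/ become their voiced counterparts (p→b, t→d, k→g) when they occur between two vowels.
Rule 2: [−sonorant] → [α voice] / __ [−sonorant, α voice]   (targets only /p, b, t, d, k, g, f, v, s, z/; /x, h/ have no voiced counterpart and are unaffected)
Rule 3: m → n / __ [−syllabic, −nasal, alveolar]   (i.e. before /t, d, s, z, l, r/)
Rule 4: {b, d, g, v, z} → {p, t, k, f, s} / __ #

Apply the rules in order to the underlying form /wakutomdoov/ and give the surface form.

wagudondoof

Rule 1 (intervocalic voicing): /k/ is a voiceless stop between vowels /a/ and /u/, so it voices to [g]. /t/ is a voiceless stop between vowels /u/ and /o/, so it voices to [d]. /wakutomdoov/ → wagudomdoov.
Rule 2 (regressive voicing assimilation): no segment meets the environment; /wagudomdoov/ is unchanged.
Rule 3 (nasal place assimilation): /m/ precedes the alveolar consonant /d/, so it assimilates in place to [n]. /wagudomdoov/ → wagudondoov.
Rule 4 (final devoicing): /v/ is a voiced obstruent in word-final position, so it devoices to [f]. /wagudondoov/ → wagudondoof.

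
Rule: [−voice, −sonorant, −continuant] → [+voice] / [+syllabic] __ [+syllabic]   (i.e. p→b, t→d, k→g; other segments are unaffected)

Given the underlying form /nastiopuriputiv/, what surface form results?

/p/ is a voiceless stop between vowels /o/ and /u/, so it voices to [b].
/p/ is a voiceless stop between vowels /i/ and /u/, so it voices to [b].
/t/ is a voiceless stop between vowels /u/ and /i/, so it voices to [d].
The other instance of /t/ does not occur in the required environment and remains unchanged.
Surface form: [nastioburibudiv].

nastioburibudiv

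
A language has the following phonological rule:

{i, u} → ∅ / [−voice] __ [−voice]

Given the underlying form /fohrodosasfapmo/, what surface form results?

fohrodosasfapmo

No segment of /fohrodosasfapmo/ meets the structural description of the rule, so the form surfaces unchanged.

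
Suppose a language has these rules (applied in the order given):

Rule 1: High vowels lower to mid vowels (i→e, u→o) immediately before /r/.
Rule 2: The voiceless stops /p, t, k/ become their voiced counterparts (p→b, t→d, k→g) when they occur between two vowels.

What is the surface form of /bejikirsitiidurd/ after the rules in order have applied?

bejigersidiidord

Rule 1 (pre-rhotic lowering): /i/ is a high vowel immediately before /r/, so it lowers to [e]. /u/ is a high vowel immediately before /r/, so it lowers to [o]. /bejikirsitiidurd/ → bejikersitiidord.
Rule 2 (intervocalic voicing): /k/ is a voiceless stop between vowels /i/ and /e/, so it voices to [g]. /t/ is a voiceless stop between vowels /i/ and /i/, so it voices to [d]. /bejikersitiidord/ → bejigersidiidord.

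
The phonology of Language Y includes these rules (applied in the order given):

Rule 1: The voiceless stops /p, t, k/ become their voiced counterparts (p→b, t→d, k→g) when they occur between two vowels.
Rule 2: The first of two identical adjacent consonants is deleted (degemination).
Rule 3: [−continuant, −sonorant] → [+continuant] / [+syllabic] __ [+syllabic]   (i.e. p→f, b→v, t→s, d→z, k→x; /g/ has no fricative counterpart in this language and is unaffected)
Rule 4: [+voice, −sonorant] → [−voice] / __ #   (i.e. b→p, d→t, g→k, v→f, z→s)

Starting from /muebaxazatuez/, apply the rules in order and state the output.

Rule 1 (intervocalic voicing): /t/ is a voiceless stop between vowels /a/ and /u/, so it voices to [d]. /muebaxazatuez/ → muebaxazaduez.
Rule 2 (degemination): no segment meets the environment; /muebaxazaduez/ is unchanged.
Rule 3 (intervocalic spirantization): /b/ is a stop between vowels /e/ and /a/, so it spirantizes to the fricative [v]. /d/ is a stop between vowels /a/ and /u/, so it spirantizes to the fricative [z]. /muebaxazaduez/ → muevaxazazuez.
Rule 4 (final devoicing): /z/ is a voiced obstruent in word-final position, so it devoices to [s]. /muevaxazazuez/ → muevaxazazues.

muevaxazazues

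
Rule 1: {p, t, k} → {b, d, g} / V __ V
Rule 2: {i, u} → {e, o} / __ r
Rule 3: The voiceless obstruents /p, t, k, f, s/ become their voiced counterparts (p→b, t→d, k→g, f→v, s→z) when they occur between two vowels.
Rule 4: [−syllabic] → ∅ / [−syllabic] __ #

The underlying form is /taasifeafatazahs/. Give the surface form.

taaziveavadazah

Rule 1 (intervocalic voicing): /t/ is a voiceless stop between vowels /a/ and /a/, so it voices to [d]. /taasifeafatazahs/ → taasifeafadazahs.
Rule 2 (pre-rhotic lowering): no segment meets the environment; /taasifeafadazahs/ is unchanged.
Rule 3 (intervocalic voicing): /s/ is a voiceless obstruent between vowels /a/ and /i/, so it voices to [z]. /f/ is a voiceless obstruent between vowels /i/ and /e/, so it voices to [v]. /f/ is a voiceless obstruent between vowels /a/ and /a/, so it voices to [v]. /taasifeafadazahs/ → taaziveavadazahs.
Rule 4 (final cluster simplification): /s/ is the second consonant of a word-final cluster /hs/, so it deletes. /taaziveavadazahs/ → taaziveavadazah.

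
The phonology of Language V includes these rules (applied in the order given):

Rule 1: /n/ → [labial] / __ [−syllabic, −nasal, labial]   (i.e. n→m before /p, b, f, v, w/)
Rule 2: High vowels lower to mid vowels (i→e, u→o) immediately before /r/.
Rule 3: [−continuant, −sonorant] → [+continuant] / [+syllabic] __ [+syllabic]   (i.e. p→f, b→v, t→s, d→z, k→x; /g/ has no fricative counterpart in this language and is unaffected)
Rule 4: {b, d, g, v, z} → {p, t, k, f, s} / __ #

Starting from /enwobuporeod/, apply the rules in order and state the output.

Rule 1 (nasal place assimilation): /n/ precedes the labial consonant /w/, so it assimilates in place to [m]. /enwobuporeod/ → emwobuporeod.
Rule 2 (pre-rhotic lowering): no segment meets the environment; /emwobuporeod/ is unchanged.
Rule 3 (intervocalic spirantization): /b/ is a stop between vowels /o/ and /u/, so it spirantizes to the fricative [v]. /p/ is a stop between vowels /u/ and /o/, so it spirantizes to the fricative [f]. /emwobuporeod/ → emwovuforeod.
Rule 4 (final devoicing): /d/ is a voiced obstruent in word-final position, so it devoices to [t]. /emwovuforeod/ → emwovuforeot.

emwovuforeot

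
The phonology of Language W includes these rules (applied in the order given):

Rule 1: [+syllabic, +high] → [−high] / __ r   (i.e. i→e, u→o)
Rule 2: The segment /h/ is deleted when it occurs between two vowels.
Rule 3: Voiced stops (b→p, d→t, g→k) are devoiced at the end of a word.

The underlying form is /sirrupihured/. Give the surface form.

serrupioret

Rule 1 (pre-rhotic lowering): /i/ is a high vowel immediately before /r/, so it lowers to [e]. /u/ is a high vowel immediately before /r/, so it lowers to [o]. /sirrupihured/ → serrupihored.
Rule 2 (intervocalic h-deletion): /h/ occurs between vowels /i/ and /o/, so it deletes. /serrupihored/ → serrupiored.
Rule 3 (final devoicing): /d/ is a voiced stop in word-final position, so it devoices to [t]. /serrupiored/ → serrupioret.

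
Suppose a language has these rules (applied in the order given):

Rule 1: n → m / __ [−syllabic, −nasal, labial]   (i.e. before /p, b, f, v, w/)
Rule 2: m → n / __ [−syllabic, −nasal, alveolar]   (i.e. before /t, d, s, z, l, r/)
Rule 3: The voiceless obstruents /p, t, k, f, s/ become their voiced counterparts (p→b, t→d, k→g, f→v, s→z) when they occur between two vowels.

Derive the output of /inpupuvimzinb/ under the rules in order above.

Rule 1 (nasal place assimilation): /n/ precedes the labial consonant /p/, so it assimilates in place to [m]. /n/ precedes the labial consonant /b/, so it assimilates in place to [m]. /inpupuvimzinb/ → impupuvimzimb.
Rule 2 (nasal place assimilation): /m/ precedes the alveolar consonant /z/, so it assimilates in place to [n]. /impupuvimzimb/ → impupuvinzimb.
Rule 3 (intervocalic voicing): /p/ is a voiceless obstruent between vowels /u/ and /u/, so it voices to [b]. /impupuvinzimb/ → impubuvinzimb.

impubuvinzimb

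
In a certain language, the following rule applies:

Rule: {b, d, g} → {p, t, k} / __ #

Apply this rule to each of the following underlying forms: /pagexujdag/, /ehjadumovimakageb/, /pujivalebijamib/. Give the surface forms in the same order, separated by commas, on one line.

pagexujdak, ehjadumovimakagep, pujivalebijamip

/pagexujdag/: /g/ is a voiced stop in word-final position, so it devoices to [k]. → [pagexujdak].
/ehjadumovimakageb/: /b/ is a voiced stop in word-final position, so it devoices to [p]. → [ehjadumovimakagep].
/pujivalebijamib/: /b/ is a voiced stop in word-final position, so it devoices to [p]. → [pujivalebijamip].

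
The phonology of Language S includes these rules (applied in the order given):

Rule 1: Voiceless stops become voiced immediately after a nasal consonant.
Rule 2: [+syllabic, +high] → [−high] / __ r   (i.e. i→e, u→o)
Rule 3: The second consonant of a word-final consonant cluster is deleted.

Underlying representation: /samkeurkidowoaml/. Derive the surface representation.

Rule 1 (post-nasal voicing): /k/ is a voiceless stop immediately after the nasal /m/, so it voices to [g]. /samkeurkidowoaml/ → samgeurkidowoaml.
Rule 2 (pre-rhotic lowering): /u/ is a high vowel immediately before /r/, so it lowers to [o]. /samgeurkidowoaml/ → samgeorkidowoaml.
Rule 3 (final cluster simplification): /l/ is the second consonant of a word-final cluster /ml/, so it deletes. /samgeorkidowoaml/ → samgeorkidowoam.

samgeorkidowoam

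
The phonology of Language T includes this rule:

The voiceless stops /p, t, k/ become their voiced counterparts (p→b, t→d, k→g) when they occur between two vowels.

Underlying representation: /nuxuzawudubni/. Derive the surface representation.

nuxuzawudubni

No segment of /nuxuzawudubni/ meets the structural description of the rule, so the form surfaces unchanged.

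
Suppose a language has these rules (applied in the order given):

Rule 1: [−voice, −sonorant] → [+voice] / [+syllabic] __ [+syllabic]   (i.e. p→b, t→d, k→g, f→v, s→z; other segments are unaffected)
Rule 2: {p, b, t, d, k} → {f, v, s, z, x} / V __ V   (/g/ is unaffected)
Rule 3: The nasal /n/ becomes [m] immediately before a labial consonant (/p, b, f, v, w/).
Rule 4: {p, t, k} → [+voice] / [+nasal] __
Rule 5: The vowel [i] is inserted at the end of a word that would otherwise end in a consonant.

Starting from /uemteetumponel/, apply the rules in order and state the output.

Rule 1 (intervocalic voicing): /t/ is a voiceless obstruent between vowels /e/ and /u/, so it voices to [d]. /uemteetumponel/ → uemteedumponel.
Rule 2 (intervocalic spirantization): /d/ is a stop between vowels /e/ and /u/, so it spirantizes to the fricative [z]. /uemteedumponel/ → uemteezumponel.
Rule 3 (nasal place assimilation): no segment meets the environment; /uemteezumponel/ is unchanged.
Rule 4 (post-nasal voicing): /t/ is a voiceless stop immediately after the nasal /m/, so it voices to [d]. /p/ is a voiceless stop immediately after the nasal /m/, so it voices to [b]. /uemteezumponel/ → uemdeezumbonel.
Rule 5 (final i-epenthesis): the form ends in the consonant /l/, so [i] is inserted word-finally. /uemdeezumbonel/ → uemdeezumboneli.

uemdeezumboneli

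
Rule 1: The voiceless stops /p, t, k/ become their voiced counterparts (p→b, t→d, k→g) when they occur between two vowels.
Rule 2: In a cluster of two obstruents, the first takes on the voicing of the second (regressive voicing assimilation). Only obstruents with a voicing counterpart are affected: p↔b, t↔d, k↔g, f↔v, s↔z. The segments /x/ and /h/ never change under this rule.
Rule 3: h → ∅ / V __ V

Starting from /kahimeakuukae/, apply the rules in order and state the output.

Rule 1 (intervocalic voicing): /k/ is a voiceless stop between vowels /a/ and /u/, so it voices to [g]. /k/ is a voiceless stop between vowels /u/ and /a/, so it voices to [g]. /kahimeakuukae/ → kahimeaguugae.
Rule 2 (regressive voicing assimilation): no segment meets the environment; /kahimeaguugae/ is unchanged.
Rule 3 (intervocalic h-deletion): /h/ occurs between vowels /a/ and /i/, so it deletes. /kahimeaguugae/ → kaimeaguugae.

kaimeaguugae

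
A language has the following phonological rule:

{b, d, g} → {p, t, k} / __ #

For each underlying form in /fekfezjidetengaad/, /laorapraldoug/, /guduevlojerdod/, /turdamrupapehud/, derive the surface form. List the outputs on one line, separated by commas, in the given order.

fekfezjidetengaat, laorapraldouk, guduevlojerdot, turdamrupapehut

/fekfezjidetengaad/: /d/ is a voiced stop in word-final position, so it devoices to [t]. → [fekfezjidetengaat].
/laorapraldoug/: /g/ is a voiced stop in word-final position, so it devoices to [k]. → [laorapraldouk].
/guduevlojerdod/: /d/ is a voiced stop in word-final position, so it devoices to [t]. → [guduevlojerdot].
/turdamrupapehud/: /d/ is a voiced stop in word-final position, so it devoices to [t]. → [turdamrupapehut].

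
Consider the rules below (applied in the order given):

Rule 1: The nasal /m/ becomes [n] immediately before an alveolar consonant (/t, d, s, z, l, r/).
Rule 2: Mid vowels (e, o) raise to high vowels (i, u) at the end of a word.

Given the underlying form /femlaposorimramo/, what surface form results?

fenlaposorinramu

Rule 1 (nasal place assimilation): /m/ precedes the alveolar consonant /l/, so it assimilates in place to [n]. /m/ precedes the alveolar consonant /r/, so it assimilates in place to [n]. /femlaposorimramo/ → fenlaposorinramo.
Rule 2 (final vowel raising): /o/ is a mid vowel in word-final position, so it raises to [u]. /fenlaposorinramo/ → fenlaposorinramu.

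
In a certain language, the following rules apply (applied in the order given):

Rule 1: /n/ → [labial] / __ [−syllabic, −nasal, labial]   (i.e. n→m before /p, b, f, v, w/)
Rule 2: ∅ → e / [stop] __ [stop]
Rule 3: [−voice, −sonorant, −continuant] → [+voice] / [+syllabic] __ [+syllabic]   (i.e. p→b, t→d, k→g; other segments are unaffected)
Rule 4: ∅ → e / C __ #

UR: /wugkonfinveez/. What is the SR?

Rule 1 (nasal place assimilation): /n/ precedes the labial consonant /f/, so it assimilates in place to [m]. /n/ precedes the labial consonant /v/, so it assimilates in place to [m]. /wugkonfinveez/ → wugkomfimveez.
Rule 2 (stop-cluster e-epenthesis): /g/ and /k/ form a stop–stop cluster, so [e] is inserted between them. /wugkomfimveez/ → wugekomfimveez.
Rule 3 (intervocalic voicing): /k/ is a voiceless stop between vowels /e/ and /o/, so it voices to [g]. /wugekomfimveez/ → wugegomfimveez.
Rule 4 (final e-epenthesis): the form ends in the consonant /z/, so [e] is inserted word-finally. /wugegomfimveez/ → wugegomfimveeze.

wugegomfimveeze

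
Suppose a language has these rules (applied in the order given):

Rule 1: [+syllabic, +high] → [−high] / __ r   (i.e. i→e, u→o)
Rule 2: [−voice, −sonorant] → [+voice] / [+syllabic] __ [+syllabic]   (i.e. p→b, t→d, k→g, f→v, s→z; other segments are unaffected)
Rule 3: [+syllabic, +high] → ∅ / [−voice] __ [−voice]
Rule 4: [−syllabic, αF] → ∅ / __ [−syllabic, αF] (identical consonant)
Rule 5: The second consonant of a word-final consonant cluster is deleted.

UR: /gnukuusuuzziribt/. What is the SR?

Rule 1 (pre-rhotic lowering): /i/ is a high vowel immediately before /r/, so it lowers to [e]. /gnukuusuuzziribt/ → gnukuusuuzzeribt.
Rule 2 (intervocalic voicing): /k/ is a voiceless obstruent between vowels /u/ and /u/, so it voices to [g]. /s/ is a voiceless obstruent between vowels /u/ and /u/, so it voices to [z]. /gnukuusuuzzeribt/ → gnuguuzuuzzeribt.
Rule 3 (high vowel syncope): no segment meets the environment; /gnuguuzuuzzeribt/ is unchanged.
Rule 4 (degemination): /zz/ is a geminate; the first /z/ deletes. /gnuguuzuuzzeribt/ → gnuguuzuuzeribt.
Rule 5 (final cluster simplification): /t/ is the second consonant of a word-final cluster /bt/, so it deletes. /gnuguuzuuzeribt/ → gnuguuzuuzerib.

gnuguuzuuzerib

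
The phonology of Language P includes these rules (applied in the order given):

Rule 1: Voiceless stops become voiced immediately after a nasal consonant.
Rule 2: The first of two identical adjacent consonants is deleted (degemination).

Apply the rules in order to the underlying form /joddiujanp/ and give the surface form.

jodiujanb

Rule 1 (post-nasal voicing): /p/ is a voiceless stop immediately after the nasal /n/, so it voices to [b]. /joddiujanp/ → joddiujanb.
Rule 2 (degemination): /dd/ is a geminate; the first /d/ deletes. /joddiujanb/ → jodiujanb.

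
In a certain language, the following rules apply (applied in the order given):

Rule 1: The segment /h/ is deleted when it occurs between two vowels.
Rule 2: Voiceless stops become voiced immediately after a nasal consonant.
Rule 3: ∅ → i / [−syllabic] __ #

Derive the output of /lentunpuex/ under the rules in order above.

Rule 1 (intervocalic h-deletion): no segment meets the environment; /lentunpuex/ is unchanged.
Rule 2 (post-nasal voicing): /t/ is a voiceless stop immediately after the nasal /n/, so it voices to [d]. /p/ is a voiceless stop immediately after the nasal /n/, so it voices to [b]. /lentunpuex/ → lendunbuex.
Rule 3 (final i-epenthesis): the form ends in the consonant /x/, so [i] is inserted word-finally. /lendunbuex/ → lendunbuexi.

lendunbuexi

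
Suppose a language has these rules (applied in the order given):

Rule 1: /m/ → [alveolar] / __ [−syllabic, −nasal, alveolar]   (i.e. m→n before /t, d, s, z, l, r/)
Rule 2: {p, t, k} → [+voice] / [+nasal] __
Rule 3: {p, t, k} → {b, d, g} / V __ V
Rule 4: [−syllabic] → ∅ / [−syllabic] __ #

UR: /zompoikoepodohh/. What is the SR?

Rule 1 (nasal place assimilation): no segment meets the environment; /zompoikoepodohh/ is unchanged.
Rule 2 (post-nasal voicing): /p/ is a voiceless stop immediately after the nasal /m/, so it voices to [b]. /zompoikoepodohh/ → zomboikoepodohh.
Rule 3 (intervocalic voicing): /k/ is a voiceless stop between vowels /i/ and /o/, so it voices to [g]. /p/ is a voiceless stop between vowels /e/ and /o/, so it voices to [b]. /zomboikoepodohh/ → zomboigoebodohh.
Rule 4 (final cluster simplification): /h/ is the second consonant of a word-final cluster /hh/, so it deletes. /zomboigoebodohh/ → zomboigoebodoh.

zomboigoebodoh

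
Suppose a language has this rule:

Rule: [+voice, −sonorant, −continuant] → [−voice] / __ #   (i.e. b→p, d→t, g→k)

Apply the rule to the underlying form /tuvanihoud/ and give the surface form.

/d/ is a voiced stop in word-final position, so it devoices to [t].
Surface form: [tuvanihout].

tuvanihout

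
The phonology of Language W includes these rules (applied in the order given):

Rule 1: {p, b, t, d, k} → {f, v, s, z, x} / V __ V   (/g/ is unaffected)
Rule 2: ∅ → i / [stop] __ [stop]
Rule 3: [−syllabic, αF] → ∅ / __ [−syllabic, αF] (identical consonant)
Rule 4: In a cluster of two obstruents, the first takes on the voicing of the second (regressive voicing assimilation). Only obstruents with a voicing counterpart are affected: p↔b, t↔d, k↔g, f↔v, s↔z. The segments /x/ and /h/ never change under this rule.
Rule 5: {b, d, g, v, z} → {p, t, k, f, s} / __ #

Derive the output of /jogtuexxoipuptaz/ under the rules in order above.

Rule 1 (intervocalic spirantization): /p/ is a stop between vowels /i/ and /u/, so it spirantizes to the fricative [f]. /jogtuexxoipuptaz/ → jogtuexxoifuptaz.
Rule 2 (stop-cluster i-epenthesis): /g/ and /t/ form a stop–stop cluster, so [i] is inserted between them. /p/ and /t/ form a stop–stop cluster, so [i] is inserted between them. /jogtuexxoifuptaz/ → jogituexxoifupitaz.
Rule 3 (degemination): /xx/ is a geminate; the first /x/ deletes. /jogituexxoifupitaz/ → jogituexoifupitaz.
Rule 4 (regressive voicing assimilation): no segment meets the environment; /jogituexoifupitaz/ is unchanged.
Rule 5 (final devoicing): /z/ is a voiced obstruent in word-final position, so it devoices to [s]. /jogituexoifupitaz/ → jogituexoifupitas.

jogituexoifupitas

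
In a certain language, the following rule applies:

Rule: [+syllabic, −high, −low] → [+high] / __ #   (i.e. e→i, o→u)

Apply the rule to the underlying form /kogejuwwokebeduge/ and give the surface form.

/e/ is a mid vowel in word-final position, so it raises to [i].
Surface form: [kogejuwwokebedugi].

kogejuwwokebedugi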